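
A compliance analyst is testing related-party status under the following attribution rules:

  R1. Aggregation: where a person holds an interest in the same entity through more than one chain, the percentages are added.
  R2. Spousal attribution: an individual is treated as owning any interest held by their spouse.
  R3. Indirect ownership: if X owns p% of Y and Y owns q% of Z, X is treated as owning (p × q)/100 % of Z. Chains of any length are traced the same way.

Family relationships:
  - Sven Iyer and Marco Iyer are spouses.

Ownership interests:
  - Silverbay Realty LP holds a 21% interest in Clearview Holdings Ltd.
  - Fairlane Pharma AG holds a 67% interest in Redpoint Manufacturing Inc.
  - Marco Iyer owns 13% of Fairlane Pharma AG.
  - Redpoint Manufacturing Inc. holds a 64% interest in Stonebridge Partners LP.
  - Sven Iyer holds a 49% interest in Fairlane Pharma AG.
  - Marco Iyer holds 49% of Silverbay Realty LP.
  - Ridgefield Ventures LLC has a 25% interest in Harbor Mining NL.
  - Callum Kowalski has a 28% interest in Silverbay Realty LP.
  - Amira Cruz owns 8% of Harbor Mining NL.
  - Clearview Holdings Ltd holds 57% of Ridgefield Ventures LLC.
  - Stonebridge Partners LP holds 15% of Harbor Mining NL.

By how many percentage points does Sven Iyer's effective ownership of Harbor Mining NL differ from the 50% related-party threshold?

44.545835

By spousal attribution (R2), Sven Iyer is treated as also owning Marco Iyer's interest in Fairlane Pharma AG, giving 49% + 13% = 62%.
By spousal attribution (R2), Sven Iyer is treated as owning Marco Iyer's 49% interest in Silverbay Realty LP.
Chain via Fairlane Pharma AG → Redpoint Manufacturing Inc. → Stonebridge Partners LP (R3): 62% × 67% × 64% × 15% = 3.98784% of Harbor Mining NL.
Chain via Silverbay Realty LP → Clearview Holdings Ltd → Ridgefield Ventures LLC (R3): 49% × 21% × 57% × 25% = 1.466325% of Harbor Mining NL.
Aggregating (R1): 3.98784% + 1.466325% = 5.454165%.
5.454165% falls short of the 50% threshold by 44.545835 percentage points.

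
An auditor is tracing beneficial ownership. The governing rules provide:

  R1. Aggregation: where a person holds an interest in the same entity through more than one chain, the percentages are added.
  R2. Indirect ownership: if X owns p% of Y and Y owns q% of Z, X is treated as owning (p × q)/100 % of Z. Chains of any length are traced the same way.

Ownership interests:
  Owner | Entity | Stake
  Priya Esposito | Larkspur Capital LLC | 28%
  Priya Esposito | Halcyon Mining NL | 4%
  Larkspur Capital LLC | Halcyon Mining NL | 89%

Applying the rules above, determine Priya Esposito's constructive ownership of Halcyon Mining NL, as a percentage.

28.92%

Chain via Larkspur Capital LLC (R2): 28% × 89% = 24.92% of Halcyon Mining NL.
Direct interest in Halcyon Mining NL: 4%.
Aggregating (R1): 24.92% + 4% = 28.92%.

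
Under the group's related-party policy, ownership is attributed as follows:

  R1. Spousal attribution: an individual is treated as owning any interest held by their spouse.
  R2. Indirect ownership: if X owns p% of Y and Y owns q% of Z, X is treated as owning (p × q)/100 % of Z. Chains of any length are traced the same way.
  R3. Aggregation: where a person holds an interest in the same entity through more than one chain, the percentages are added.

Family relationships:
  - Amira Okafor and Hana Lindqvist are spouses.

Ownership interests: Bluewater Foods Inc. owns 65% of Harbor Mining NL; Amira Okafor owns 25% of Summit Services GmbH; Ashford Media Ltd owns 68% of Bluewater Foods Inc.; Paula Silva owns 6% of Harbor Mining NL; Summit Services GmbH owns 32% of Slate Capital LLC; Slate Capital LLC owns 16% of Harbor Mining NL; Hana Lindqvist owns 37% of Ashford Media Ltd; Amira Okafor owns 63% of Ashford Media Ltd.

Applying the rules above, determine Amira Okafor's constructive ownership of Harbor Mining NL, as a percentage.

45.48%

By spousal attribution (R1), Amira Okafor is treated as also owning Hana Lindqvist's interest in Ashford Media Ltd, giving 63% + 37% = 100%.
Chain via Summit Services GmbH → Slate Capital LLC (R2): 25% × 32% × 16% = 1.28% of Harbor Mining NL.
Chain via Ashford Media Ltd → Bluewater Foods Inc. (R2): 100% × 68% × 65% = 44.2% of Harbor Mining NL.
Aggregating (R3): 1.28% + 44.2% = 45.48%.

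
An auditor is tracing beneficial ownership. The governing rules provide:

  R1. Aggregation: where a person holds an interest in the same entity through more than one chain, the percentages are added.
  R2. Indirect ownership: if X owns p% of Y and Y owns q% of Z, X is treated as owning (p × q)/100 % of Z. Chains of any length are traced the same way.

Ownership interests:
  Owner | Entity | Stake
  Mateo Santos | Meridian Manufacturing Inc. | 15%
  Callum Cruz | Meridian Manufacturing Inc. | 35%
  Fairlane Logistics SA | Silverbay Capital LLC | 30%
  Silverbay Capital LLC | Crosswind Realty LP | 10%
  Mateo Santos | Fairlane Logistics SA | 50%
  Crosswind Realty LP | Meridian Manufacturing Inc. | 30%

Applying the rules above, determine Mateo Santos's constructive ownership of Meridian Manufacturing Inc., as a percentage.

15.45%

Chain via Fairlane Logistics SA → Silverbay Capital LLC → Crosswind Realty LP (R2): 50% × 30% × 10% × 30% = 0.45% of Meridian Manufacturing Inc.
Direct interest in Meridian Manufacturing Inc: 15%.
Aggregating (R1): 0.45% + 15% = 15.45%.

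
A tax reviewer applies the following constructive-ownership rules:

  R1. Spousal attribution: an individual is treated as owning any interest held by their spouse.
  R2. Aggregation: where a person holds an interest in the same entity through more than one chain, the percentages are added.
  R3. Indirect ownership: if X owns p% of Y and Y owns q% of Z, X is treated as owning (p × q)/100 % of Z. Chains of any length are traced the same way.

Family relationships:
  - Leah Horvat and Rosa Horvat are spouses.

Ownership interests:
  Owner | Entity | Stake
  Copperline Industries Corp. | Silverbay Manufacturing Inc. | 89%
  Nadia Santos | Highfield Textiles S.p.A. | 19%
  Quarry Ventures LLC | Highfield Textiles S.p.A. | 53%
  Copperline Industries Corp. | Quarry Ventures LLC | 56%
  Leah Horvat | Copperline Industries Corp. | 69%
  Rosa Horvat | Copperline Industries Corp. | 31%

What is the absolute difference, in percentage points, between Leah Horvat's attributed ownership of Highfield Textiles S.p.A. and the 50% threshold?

20.32

By spousal attribution (R1), Leah Horvat is treated as also owning Rosa Horvat's interest in Copperline Industries Corp, giving 69% + 31% = 100%.
Chain via Copperline Industries Corp. → Quarry Ventures LLC (R3): 100% × 56% × 53% = 29.68% of Highfield Textiles S.p.A.
29.68% falls short of the 50% threshold by 20.32 percentage points.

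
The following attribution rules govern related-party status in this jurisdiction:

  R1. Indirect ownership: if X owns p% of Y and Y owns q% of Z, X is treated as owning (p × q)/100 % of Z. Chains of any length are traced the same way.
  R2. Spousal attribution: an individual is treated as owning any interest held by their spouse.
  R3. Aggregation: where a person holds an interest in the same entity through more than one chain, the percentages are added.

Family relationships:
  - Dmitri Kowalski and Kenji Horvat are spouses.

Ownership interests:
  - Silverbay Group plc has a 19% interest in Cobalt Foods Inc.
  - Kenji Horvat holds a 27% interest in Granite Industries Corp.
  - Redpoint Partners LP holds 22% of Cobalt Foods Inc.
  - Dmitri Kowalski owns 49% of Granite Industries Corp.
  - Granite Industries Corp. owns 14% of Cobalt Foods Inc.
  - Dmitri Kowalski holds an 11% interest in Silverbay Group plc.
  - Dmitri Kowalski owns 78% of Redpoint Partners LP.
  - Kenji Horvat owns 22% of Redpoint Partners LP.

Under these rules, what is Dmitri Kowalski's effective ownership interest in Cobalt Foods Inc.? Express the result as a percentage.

34.73%

By spousal attribution (R2), Dmitri Kowalski is treated as also owning Kenji Horvat's interest in Granite Industries Corp, giving 49% + 27% = 76%.
By spousal attribution (R2), Dmitri Kowalski is treated as also owning Kenji Horvat's interest in Redpoint Partners LP, giving 78% + 22% = 100%.
Chain via Silverbay Group plc (R1): 11% × 19% = 2.09% of Cobalt Foods Inc.
Chain via Granite Industries Corp. (R1): 76% × 14% = 10.64% of Cobalt Foods Inc.
Chain via Redpoint Partners LP (R1): 100% × 22% = 22% of Cobalt Foods Inc.
Aggregating (R3): 2.09% + 10.64% + 22% = 34.73%.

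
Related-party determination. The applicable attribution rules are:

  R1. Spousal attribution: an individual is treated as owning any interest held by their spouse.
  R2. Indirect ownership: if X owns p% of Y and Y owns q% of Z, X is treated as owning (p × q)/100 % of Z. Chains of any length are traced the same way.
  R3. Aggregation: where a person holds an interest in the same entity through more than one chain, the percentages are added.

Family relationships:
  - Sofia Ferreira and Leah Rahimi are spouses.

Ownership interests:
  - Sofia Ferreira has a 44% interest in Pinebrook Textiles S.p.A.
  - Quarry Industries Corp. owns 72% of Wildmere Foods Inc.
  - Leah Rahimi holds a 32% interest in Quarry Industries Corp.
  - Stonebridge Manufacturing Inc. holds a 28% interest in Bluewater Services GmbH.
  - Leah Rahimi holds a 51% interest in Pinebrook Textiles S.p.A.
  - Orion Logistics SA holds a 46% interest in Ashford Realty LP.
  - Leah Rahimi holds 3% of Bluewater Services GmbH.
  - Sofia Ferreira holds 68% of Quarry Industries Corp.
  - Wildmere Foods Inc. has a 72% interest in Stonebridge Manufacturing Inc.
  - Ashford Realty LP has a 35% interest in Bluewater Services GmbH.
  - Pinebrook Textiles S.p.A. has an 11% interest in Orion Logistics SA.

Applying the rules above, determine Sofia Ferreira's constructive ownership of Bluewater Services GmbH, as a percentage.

By spousal attribution (R1), Sofia Ferreira is treated as also owning Leah Rahimi's interest in Quarry Industries Corp, giving 68% + 32% = 100%.
By spousal attribution (R1), Sofia Ferreira is treated as also owning Leah Rahimi's interest in Pinebrook Textiles S.p.A, giving 44% + 51% = 95%.
By spousal attribution (R1), Sofia Ferreira is treated as owning Leah Rahimi's 3% interest in Bluewater Services GmbH.
Chain via Quarry Industries Corp. → Wildmere Foods Inc. → Stonebridge Manufacturing Inc. (R2): 100% × 72% × 72% × 28% = 14.5152% of Bluewater Services GmbH.
Chain via Pinebrook Textiles S.p.A. → Orion Logistics SA → Ashford Realty LP (R2): 95% × 11% × 46% × 35% = 1.68245% of Bluewater Services GmbH.
Direct interest in Bluewater Services GmbH: 3%.
Aggregating (R3): 14.5152% + 1.68245% + 3% = 19.19765%.

19.19765%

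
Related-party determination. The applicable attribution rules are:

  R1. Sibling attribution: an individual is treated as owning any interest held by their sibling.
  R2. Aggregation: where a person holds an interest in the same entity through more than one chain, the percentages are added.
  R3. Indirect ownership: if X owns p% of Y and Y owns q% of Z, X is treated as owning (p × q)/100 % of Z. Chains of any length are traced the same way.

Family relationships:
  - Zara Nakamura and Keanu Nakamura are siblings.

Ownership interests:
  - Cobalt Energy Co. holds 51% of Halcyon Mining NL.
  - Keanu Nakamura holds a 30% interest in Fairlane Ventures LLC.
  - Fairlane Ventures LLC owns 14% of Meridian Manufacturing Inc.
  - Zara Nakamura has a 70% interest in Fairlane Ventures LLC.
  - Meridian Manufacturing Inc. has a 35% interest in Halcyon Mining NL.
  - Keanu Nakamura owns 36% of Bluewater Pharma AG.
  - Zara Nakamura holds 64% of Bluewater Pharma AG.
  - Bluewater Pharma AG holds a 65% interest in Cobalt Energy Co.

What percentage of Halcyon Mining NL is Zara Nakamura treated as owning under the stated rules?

38.05%

By sibling attribution (R1), Zara Nakamura is treated as also owning Keanu Nakamura's interest in Bluewater Pharma AG, giving 64% + 36% = 100%.
By sibling attribution (R1), Zara Nakamura is treated as also owning Keanu Nakamura's interest in Fairlane Ventures LLC, giving 70% + 30% = 100%.
Chain via Bluewater Pharma AG → Cobalt Energy Co. (R3): 100% × 65% × 51% = 33.15% of Halcyon Mining NL.
Chain via Fairlane Ventures LLC → Meridian Manufacturing Inc. (R3): 100% × 14% × 35% = 4.9% of Halcyon Mining NL.
Aggregating (R2): 33.15% + 4.9% = 38.05%.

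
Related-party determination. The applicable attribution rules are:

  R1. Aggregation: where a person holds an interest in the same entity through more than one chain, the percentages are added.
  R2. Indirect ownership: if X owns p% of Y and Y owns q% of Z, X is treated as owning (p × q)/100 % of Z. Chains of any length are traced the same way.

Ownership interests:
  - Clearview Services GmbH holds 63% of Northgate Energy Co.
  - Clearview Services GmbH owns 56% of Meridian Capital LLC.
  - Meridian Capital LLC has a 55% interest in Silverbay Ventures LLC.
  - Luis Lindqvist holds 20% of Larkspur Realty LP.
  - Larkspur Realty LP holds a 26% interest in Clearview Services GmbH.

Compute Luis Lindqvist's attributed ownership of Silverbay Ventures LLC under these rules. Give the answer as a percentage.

Chain via Larkspur Realty LP → Clearview Services GmbH → Meridian Capital LLC (R2): 20% × 26% × 56% × 55% = 1.6016% of Silverbay Ventures LLC.

1.6016%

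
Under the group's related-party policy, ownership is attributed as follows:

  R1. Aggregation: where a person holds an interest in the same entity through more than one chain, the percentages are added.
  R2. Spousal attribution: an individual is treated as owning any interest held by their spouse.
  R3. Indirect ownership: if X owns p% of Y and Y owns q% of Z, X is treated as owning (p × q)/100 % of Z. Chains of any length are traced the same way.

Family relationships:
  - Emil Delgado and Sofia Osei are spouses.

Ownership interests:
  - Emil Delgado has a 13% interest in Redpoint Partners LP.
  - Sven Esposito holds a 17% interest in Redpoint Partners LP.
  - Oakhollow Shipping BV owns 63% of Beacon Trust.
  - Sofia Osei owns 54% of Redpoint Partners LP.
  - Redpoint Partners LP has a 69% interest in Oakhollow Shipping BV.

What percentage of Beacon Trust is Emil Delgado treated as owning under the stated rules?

29.1249%

By spousal attribution (R2), Emil Delgado is treated as also owning Sofia Osei's interest in Redpoint Partners LP, giving 13% + 54% = 67%.
Chain via Redpoint Partners LP → Oakhollow Shipping BV (R3): 67% × 69% × 63% = 29.1249% of Beacon Trust.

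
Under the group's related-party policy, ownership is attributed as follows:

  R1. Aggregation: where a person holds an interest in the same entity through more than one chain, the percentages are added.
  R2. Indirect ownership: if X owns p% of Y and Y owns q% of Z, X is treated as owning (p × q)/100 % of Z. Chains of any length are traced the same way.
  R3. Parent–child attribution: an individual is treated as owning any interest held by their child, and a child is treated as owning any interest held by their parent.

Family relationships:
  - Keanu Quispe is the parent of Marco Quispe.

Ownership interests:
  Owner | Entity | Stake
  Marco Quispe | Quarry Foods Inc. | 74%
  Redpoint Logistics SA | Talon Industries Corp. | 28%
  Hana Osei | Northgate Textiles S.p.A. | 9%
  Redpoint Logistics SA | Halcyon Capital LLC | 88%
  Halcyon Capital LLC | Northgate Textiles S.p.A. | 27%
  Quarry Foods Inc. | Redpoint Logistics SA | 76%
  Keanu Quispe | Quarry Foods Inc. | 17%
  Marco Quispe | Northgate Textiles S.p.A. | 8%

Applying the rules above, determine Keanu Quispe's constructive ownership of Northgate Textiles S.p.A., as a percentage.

By parent–child attribution (R3), Keanu Quispe is treated as also owning Marco Quispe's interest in Quarry Foods Inc, giving 17% + 74% = 91%.
By parent–child attribution (R3), Keanu Quispe is treated as owning Marco Quispe's 8% interest in Northgate Textiles S.p.A.
Chain via Quarry Foods Inc. → Redpoint Logistics SA → Halcyon Capital LLC (R2): 91% × 76% × 88% × 27% = 16.432416% of Northgate Textiles S.p.A.
Direct interest in Northgate Textiles S.p.A: 8%.
Aggregating (R1): 16.432416% + 8% = 24.432416%.

24.432416%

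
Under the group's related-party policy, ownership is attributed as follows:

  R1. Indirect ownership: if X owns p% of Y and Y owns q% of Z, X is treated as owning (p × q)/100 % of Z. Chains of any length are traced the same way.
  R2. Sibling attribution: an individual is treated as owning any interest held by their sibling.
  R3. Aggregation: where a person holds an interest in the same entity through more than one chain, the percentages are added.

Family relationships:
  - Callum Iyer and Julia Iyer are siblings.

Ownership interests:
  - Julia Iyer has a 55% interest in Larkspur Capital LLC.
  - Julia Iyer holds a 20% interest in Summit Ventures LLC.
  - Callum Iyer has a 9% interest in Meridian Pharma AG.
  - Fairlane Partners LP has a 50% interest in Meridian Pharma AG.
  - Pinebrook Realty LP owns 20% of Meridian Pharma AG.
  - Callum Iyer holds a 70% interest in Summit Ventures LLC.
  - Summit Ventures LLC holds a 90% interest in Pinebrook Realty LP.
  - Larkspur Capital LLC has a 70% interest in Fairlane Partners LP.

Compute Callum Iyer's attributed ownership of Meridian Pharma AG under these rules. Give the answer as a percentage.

44.45%

By sibling attribution (R2), Callum Iyer is treated as also owning Julia Iyer's interest in Summit Ventures LLC, giving 70% + 20% = 90%.
By sibling attribution (R2), Callum Iyer is treated as owning Julia Iyer's 55% interest in Larkspur Capital LLC.
Chain via Summit Ventures LLC → Pinebrook Realty LP (R1): 90% × 90% × 20% = 16.2% of Meridian Pharma AG.
Direct interest in Meridian Pharma AG: 9%.
Chain via Larkspur Capital LLC → Fairlane Partners LP (R1): 55% × 70% × 50% = 19.25% of Meridian Pharma AG.
Aggregating (R3): 16.2% + 9% + 19.25% = 44.45%.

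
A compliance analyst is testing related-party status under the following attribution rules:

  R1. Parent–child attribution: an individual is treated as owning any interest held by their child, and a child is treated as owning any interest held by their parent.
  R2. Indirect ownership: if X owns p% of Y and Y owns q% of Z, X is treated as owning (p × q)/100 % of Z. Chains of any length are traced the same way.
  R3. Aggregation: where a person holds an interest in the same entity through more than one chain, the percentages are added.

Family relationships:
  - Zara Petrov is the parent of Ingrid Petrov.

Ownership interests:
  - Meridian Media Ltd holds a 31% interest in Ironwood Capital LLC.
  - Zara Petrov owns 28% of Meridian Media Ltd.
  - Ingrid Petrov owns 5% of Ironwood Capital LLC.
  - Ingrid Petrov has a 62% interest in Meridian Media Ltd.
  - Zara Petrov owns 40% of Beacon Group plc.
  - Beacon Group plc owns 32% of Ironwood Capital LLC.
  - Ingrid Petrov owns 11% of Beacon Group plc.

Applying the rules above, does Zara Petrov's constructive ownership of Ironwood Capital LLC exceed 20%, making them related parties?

By parent–child attribution (R1), Zara Petrov is treated as also owning Ingrid Petrov's interest in Beacon Group plc, giving 40% + 11% = 51%.
By parent–child attribution (R1), Zara Petrov is treated as also owning Ingrid Petrov's interest in Meridian Media Ltd, giving 28% + 62% = 90%.
By parent–child attribution (R1), Zara Petrov is treated as owning Ingrid Petrov's 5% interest in Ironwood Capital LLC.
Chain via Beacon Group plc (R2): 51% × 32% = 16.32% of Ironwood Capital LLC.
Chain via Meridian Media Ltd (R2): 90% × 31% = 27.9% of Ironwood Capital LLC.
Direct interest in Ironwood Capital LLC: 5%.
Aggregating (R3): 16.32% + 27.9% + 5% = 49.22%.
49.22% exceeds the 20% threshold, so Zara is a related party to Ironwood Capital LLC.

Yes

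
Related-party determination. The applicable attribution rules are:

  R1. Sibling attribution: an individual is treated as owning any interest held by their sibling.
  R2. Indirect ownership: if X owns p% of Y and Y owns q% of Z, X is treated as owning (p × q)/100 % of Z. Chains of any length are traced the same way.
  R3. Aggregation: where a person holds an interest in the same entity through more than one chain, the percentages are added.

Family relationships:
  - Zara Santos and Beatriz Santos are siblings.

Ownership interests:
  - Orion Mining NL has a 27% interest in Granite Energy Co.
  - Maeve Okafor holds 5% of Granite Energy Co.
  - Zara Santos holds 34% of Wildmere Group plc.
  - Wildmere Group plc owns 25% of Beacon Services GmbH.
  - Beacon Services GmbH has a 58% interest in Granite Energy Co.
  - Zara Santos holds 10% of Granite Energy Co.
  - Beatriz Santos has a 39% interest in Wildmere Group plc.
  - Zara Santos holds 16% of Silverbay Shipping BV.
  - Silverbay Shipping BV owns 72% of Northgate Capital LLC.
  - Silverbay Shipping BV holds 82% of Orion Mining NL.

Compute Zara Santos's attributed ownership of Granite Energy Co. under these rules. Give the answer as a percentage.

By sibling attribution (R1), Zara Santos is treated as also owning Beatriz Santos's interest in Wildmere Group plc, giving 34% + 39% = 73%.
Chain via Wildmere Group plc → Beacon Services GmbH (R2): 73% × 25% × 58% = 10.585% of Granite Energy Co.
Chain via Silverbay Shipping BV → Orion Mining NL (R2): 16% × 82% × 27% = 3.5424% of Granite Energy Co.
Direct interest in Granite Energy Co: 10%.
Aggregating (R3): 10.585% + 3.5424% + 10% = 24.1274%.

24.1274%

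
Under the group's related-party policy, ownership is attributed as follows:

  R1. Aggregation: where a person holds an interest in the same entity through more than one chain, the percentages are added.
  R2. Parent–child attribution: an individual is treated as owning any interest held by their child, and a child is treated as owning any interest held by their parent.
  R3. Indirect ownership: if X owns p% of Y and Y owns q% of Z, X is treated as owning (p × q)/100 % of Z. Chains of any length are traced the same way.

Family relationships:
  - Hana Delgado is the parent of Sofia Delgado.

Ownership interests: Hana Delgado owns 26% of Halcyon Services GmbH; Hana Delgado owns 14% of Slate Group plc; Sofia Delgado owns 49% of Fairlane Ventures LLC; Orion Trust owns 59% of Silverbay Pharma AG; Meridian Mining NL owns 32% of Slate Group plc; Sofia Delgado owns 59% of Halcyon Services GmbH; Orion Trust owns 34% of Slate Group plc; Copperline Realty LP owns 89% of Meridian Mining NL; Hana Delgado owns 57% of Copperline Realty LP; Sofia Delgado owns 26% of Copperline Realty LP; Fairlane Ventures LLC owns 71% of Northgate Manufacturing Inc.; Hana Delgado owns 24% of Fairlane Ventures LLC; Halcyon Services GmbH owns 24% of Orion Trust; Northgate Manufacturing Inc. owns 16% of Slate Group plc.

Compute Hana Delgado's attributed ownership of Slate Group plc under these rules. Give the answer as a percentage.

By parent–child attribution (R2), Hana Delgado is treated as also owning Sofia Delgado's interest in Halcyon Services GmbH, giving 26% + 59% = 85%.
By parent–child attribution (R2), Hana Delgado is treated as also owning Sofia Delgado's interest in Copperline Realty LP, giving 57% + 26% = 83%.
By parent–child attribution (R2), Hana Delgado is treated as also owning Sofia Delgado's interest in Fairlane Ventures LLC, giving 24% + 49% = 73%.
Chain via Halcyon Services GmbH → Orion Trust (R3): 85% × 24% × 34% = 6.936% of Slate Group plc.
Chain via Copperline Realty LP → Meridian Mining NL (R3): 83% × 89% × 32% = 23.6384% of Slate Group plc.
Chain via Fairlane Ventures LLC → Northgate Manufacturing Inc. (R3): 73% × 71% × 16% = 8.2928% of Slate Group plc.
Direct interest in Slate Group plc: 14%.
Aggregating (R1): 6.936% + 23.6384% + 8.2928% + 14% = 52.8672%.

52.8672%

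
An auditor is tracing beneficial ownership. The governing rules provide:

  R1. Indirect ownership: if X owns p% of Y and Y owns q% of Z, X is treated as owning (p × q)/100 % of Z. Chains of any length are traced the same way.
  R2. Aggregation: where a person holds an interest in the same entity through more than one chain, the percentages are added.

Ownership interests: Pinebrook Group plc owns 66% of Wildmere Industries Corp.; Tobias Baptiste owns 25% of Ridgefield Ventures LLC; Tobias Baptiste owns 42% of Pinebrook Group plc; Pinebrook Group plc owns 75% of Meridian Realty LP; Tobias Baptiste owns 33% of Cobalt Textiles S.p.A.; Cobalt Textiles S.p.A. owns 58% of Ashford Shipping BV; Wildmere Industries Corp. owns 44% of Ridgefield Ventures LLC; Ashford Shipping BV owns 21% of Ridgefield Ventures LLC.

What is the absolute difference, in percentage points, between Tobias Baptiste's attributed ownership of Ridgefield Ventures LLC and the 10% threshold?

31.2162

Chain via Cobalt Textiles S.p.A. → Ashford Shipping BV (R1): 33% × 58% × 21% = 4.0194% of Ridgefield Ventures LLC.
Chain via Pinebrook Group plc → Wildmere Industries Corp. (R1): 42% × 66% × 44% = 12.1968% of Ridgefield Ventures LLC.
Direct interest in Ridgefield Ventures LLC: 25%.
Aggregating (R2): 4.0194% + 12.1968% + 25% = 41.2162%.
41.2162% exceeds the 10% threshold by 31.2162 percentage points.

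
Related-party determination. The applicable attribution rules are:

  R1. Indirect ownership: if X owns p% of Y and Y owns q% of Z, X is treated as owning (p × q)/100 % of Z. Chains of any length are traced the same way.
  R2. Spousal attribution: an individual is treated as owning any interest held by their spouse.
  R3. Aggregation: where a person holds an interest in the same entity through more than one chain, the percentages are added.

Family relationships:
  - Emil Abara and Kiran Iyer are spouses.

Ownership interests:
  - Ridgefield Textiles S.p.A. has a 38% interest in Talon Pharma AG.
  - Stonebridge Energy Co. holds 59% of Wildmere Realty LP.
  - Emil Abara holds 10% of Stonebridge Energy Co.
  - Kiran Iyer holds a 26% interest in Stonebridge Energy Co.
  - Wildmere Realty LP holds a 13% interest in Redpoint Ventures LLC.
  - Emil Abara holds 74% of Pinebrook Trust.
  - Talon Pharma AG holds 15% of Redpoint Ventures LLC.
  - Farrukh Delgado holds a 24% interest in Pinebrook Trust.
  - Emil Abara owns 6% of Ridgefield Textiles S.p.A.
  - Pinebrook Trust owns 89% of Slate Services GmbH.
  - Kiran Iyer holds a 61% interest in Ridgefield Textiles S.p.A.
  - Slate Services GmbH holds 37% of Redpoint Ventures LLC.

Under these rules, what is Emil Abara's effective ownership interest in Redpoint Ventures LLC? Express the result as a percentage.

By spousal attribution (R2), Emil Abara is treated as also owning Kiran Iyer's interest in Stonebridge Energy Co, giving 10% + 26% = 36%.
By spousal attribution (R2), Emil Abara is treated as also owning Kiran Iyer's interest in Ridgefield Textiles S.p.A, giving 6% + 61% = 67%.
Chain via Stonebridge Energy Co. → Wildmere Realty LP (R1): 36% × 59% × 13% = 2.7612% of Redpoint Ventures LLC.
Chain via Ridgefield Textiles S.p.A. → Talon Pharma AG (R1): 67% × 38% × 15% = 3.819% of Redpoint Ventures LLC.
Chain via Pinebrook Trust → Slate Services GmbH (R1): 74% × 89% × 37% = 24.3682% of Redpoint Ventures LLC.
Aggregating (R3): 2.7612% + 3.819% + 24.3682% = 30.9484%.

30.9484%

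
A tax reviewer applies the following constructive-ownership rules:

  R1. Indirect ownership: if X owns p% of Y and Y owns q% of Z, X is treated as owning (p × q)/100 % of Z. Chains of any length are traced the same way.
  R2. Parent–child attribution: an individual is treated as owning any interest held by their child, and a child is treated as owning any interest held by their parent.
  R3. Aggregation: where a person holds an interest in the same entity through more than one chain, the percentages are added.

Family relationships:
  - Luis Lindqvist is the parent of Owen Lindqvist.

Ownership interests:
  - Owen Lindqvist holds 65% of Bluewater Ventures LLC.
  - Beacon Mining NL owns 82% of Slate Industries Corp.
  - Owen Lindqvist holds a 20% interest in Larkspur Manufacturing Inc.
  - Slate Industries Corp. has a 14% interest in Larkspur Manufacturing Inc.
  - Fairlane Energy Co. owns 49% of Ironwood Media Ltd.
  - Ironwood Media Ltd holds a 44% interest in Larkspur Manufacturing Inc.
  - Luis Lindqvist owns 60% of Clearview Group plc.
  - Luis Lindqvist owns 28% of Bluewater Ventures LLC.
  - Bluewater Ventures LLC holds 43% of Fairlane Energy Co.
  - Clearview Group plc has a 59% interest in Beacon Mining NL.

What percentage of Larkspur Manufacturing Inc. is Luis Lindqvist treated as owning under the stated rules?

By parent–child attribution (R2), Luis Lindqvist is treated as also owning Owen Lindqvist's interest in Bluewater Ventures LLC, giving 28% + 65% = 93%.
By parent–child attribution (R2), Luis Lindqvist is treated as owning Owen Lindqvist's 20% interest in Larkspur Manufacturing Inc.
Chain via Bluewater Ventures LLC → Fairlane Energy Co. → Ironwood Media Ltd (R1): 93% × 43% × 49% × 44% = 8.621844% of Larkspur Manufacturing Inc.
Chain via Clearview Group plc → Beacon Mining NL → Slate Industries Corp. (R1): 60% × 59% × 82% × 14% = 4.06392% of Larkspur Manufacturing Inc.
Direct interest in Larkspur Manufacturing Inc: 20%.
Aggregating (R3): 8.621844% + 4.06392% + 20% = 32.685764%.

32.685764%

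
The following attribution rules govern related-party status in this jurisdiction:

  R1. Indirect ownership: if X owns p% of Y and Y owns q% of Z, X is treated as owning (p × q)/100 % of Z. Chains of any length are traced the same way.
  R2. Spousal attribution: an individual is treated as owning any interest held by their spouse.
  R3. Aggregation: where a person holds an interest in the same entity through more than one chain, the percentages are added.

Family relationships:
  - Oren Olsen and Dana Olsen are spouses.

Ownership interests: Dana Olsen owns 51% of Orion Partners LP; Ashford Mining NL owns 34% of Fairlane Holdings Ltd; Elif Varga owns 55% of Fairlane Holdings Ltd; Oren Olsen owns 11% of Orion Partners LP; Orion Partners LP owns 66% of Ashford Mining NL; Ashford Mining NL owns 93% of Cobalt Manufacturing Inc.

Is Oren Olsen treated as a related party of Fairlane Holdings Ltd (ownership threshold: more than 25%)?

By spousal attribution (R2), Oren Olsen is treated as also owning Dana Olsen's interest in Orion Partners LP, giving 11% + 51% = 62%.
Chain via Orion Partners LP → Ashford Mining NL (R1): 62% × 66% × 34% = 13.9128% of Fairlane Holdings Ltd.
13.9128% does not exceed the 25% threshold, so Oren is not a related party to Fairlane Holdings Ltd.

No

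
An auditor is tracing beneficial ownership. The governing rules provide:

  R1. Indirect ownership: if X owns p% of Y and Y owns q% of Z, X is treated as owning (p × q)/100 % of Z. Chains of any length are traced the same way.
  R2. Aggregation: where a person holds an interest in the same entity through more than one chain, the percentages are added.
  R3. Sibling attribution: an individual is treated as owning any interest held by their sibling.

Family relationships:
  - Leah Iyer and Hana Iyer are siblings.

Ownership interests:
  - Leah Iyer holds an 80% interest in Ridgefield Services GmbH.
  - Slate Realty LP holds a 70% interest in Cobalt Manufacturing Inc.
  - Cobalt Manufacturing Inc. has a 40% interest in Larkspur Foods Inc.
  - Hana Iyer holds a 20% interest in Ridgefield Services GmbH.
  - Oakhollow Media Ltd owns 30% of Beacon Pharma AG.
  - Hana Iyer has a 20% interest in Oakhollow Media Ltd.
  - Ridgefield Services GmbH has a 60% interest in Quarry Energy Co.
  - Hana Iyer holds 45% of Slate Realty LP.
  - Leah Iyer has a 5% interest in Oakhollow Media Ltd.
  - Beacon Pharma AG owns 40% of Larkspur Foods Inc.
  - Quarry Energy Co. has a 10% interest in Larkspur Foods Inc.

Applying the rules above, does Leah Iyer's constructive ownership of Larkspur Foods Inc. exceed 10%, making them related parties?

Yes

By sibling attribution (R3), Leah Iyer is treated as also owning Hana Iyer's interest in Ridgefield Services GmbH, giving 80% + 20% = 100%.
By sibling attribution (R3), Leah Iyer is treated as also owning Hana Iyer's interest in Oakhollow Media Ltd, giving 5% + 20% = 25%.
By sibling attribution (R3), Leah Iyer is treated as owning Hana Iyer's 45% interest in Slate Realty LP.
Chain via Ridgefield Services GmbH → Quarry Energy Co. (R1): 100% × 60% × 10% = 6% of Larkspur Foods Inc.
Chain via Oakhollow Media Ltd → Beacon Pharma AG (R1): 25% × 30% × 40% = 3% of Larkspur Foods Inc.
Chain via Slate Realty LP → Cobalt Manufacturing Inc. (R1): 45% × 70% × 40% = 12.6% of Larkspur Foods Inc.
Aggregating (R2): 6% + 3% + 12.6% = 21.6%.
21.6% exceeds the 10% threshold, so Leah is a related party to Larkspur Foods Inc.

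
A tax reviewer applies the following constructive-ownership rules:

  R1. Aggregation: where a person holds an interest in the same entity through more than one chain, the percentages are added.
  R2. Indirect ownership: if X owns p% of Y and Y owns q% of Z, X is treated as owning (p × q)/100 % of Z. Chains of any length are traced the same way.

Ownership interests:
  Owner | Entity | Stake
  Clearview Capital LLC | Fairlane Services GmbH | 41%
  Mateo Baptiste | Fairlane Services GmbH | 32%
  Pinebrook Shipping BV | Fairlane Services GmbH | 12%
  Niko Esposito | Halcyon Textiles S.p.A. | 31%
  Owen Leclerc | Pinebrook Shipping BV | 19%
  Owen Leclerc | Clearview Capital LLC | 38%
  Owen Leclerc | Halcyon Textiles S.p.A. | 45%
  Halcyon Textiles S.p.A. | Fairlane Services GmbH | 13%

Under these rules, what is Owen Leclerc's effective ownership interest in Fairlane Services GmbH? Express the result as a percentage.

23.71%

Chain via Clearview Capital LLC (R2): 38% × 41% = 15.58% of Fairlane Services GmbH.
Chain via Pinebrook Shipping BV (R2): 19% × 12% = 2.28% of Fairlane Services GmbH.
Chain via Halcyon Textiles S.p.A. (R2): 45% × 13% = 5.85% of Fairlane Services GmbH.
Aggregating (R1): 15.58% + 2.28% + 5.85% = 23.71%.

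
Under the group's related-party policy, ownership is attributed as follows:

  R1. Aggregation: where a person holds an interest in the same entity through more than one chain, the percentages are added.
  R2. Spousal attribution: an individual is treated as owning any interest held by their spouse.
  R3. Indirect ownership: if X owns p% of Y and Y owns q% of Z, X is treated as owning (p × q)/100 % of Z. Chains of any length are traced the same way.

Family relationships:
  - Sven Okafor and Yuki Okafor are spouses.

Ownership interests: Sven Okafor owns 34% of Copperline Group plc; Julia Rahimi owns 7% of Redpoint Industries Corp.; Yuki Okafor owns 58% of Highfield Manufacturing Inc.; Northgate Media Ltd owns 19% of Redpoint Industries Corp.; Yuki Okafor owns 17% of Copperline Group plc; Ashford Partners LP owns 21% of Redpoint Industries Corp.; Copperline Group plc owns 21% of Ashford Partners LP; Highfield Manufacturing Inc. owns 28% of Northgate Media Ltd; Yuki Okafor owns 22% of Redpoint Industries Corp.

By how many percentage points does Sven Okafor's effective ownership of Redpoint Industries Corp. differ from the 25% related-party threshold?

By spousal attribution (R2), Sven Okafor is treated as also owning Yuki Okafor's interest in Copperline Group plc, giving 34% + 17% = 51%.
By spousal attribution (R2), Sven Okafor is treated as owning Yuki Okafor's 58% interest in Highfield Manufacturing Inc.
By spousal attribution (R2), Sven Okafor is treated as owning Yuki Okafor's 22% interest in Redpoint Industries Corp.
Chain via Copperline Group plc → Ashford Partners LP (R3): 51% × 21% × 21% = 2.2491% of Redpoint Industries Corp.
Chain via Highfield Manufacturing Inc. → Northgate Media Ltd (R3): 58% × 28% × 19% = 3.0856% of Redpoint Industries Corp.
Direct interest in Redpoint Industries Corp: 22%.
Aggregating (R1): 2.2491% + 3.0856% + 22% = 27.3347%.
27.3347% exceeds the 25% threshold by 2.3347 percentage points.

2.3347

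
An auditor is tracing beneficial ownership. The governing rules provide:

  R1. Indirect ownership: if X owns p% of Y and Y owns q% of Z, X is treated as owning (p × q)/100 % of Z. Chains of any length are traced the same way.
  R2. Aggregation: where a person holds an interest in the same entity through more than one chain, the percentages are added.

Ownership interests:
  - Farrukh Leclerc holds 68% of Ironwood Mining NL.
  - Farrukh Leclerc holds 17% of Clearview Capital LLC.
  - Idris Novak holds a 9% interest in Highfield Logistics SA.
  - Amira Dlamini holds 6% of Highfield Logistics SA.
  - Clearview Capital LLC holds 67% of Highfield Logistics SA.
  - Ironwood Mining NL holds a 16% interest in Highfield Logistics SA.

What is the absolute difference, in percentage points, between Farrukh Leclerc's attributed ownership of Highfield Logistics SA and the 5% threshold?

Chain via Ironwood Mining NL (R1): 68% × 16% = 10.88% of Highfield Logistics SA.
Chain via Clearview Capital LLC (R1): 17% × 67% = 11.39% of Highfield Logistics SA.
Aggregating (R2): 10.88% + 11.39% = 22.27%.
22.27% exceeds the 5% threshold by 17.27 percentage points.

17.27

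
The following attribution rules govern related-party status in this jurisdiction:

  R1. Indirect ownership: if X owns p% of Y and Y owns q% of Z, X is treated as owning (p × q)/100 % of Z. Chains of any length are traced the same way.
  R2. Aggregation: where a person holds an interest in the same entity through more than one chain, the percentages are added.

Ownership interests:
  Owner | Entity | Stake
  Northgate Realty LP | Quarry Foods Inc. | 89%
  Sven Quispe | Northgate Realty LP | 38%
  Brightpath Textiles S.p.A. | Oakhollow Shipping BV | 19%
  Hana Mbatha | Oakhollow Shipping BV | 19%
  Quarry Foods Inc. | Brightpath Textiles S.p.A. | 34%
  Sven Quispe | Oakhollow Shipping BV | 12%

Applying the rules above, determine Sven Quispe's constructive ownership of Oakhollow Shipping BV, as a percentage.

Chain via Northgate Realty LP → Quarry Foods Inc. → Brightpath Textiles S.p.A. (R1): 38% × 89% × 34% × 19% = 2.184772% of Oakhollow Shipping BV.
Direct interest in Oakhollow Shipping BV: 12%.
Aggregating (R2): 2.184772% + 12% = 14.184772%.

14.184772%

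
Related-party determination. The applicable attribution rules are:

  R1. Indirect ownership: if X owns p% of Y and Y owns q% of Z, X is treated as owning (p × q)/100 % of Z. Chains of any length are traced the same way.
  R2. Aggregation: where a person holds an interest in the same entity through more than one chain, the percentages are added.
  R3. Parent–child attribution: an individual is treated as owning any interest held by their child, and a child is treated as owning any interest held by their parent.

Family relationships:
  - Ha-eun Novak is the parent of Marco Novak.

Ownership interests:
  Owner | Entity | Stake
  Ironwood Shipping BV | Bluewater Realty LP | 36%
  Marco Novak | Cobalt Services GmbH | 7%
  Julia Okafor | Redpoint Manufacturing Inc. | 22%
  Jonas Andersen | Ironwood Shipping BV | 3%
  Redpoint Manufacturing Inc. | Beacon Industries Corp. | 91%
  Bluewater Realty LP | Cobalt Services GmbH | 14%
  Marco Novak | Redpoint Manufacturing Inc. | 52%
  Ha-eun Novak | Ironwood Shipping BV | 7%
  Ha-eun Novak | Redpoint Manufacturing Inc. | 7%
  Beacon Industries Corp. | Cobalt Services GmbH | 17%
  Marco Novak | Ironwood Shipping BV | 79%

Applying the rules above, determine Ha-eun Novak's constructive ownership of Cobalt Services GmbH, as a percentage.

20.4617%

By parent–child attribution (R3), Ha-eun Novak is treated as also owning Marco Novak's interest in Ironwood Shipping BV, giving 7% + 79% = 86%.
By parent–child attribution (R3), Ha-eun Novak is treated as also owning Marco Novak's interest in Redpoint Manufacturing Inc, giving 7% + 52% = 59%.
By parent–child attribution (R3), Ha-eun Novak is treated as owning Marco Novak's 7% interest in Cobalt Services GmbH.
Chain via Ironwood Shipping BV → Bluewater Realty LP (R1): 86% × 36% × 14% = 4.3344% of Cobalt Services GmbH.
Chain via Redpoint Manufacturing Inc. → Beacon Industries Corp. (R1): 59% × 91% × 17% = 9.1273% of Cobalt Services GmbH.
Direct interest in Cobalt Services GmbH: 7%.
Aggregating (R2): 4.3344% + 9.1273% + 7% = 20.4617%.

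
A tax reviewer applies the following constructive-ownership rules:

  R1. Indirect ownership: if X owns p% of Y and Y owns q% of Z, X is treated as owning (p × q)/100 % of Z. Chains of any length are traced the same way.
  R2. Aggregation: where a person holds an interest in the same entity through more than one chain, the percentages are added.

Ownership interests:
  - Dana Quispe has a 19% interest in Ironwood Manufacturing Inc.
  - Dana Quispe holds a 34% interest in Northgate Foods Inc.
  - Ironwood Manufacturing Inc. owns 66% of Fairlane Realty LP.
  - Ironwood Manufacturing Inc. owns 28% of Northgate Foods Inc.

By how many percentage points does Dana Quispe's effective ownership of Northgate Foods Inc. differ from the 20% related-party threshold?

Chain via Ironwood Manufacturing Inc. (R1): 19% × 28% = 5.32% of Northgate Foods Inc.
Direct interest in Northgate Foods Inc: 34%.
Aggregating (R2): 5.32% + 34% = 39.32%.
39.32% exceeds the 20% threshold by 19.32 percentage points.

19.32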